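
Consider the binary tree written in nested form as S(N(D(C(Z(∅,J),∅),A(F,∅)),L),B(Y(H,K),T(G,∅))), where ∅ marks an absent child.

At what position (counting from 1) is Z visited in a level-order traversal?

Level-order visits nodes level by level from the root, left to right within each level.
Level 0: S
Level 1: N, B
Level 2: D, L, Y, T
Level 3: C, A, H, K, G
Level 4: Z, F
Level 5: J
Full level-order sequence: S, N, B, D, L, Y, T, C, A, H, K, G, Z, F, J.

13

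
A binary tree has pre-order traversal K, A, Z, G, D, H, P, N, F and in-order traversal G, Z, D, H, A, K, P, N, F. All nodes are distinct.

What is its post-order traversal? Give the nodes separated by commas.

G, H, D, Z, A, F, N, P, K

The first element of pre-order is the root; it splits in-order into left and right subtrees.
Root K: left subtree has 5 nodes {G, Z, D, H, A}, right has 3 {P, N, F}.
  Root A: left subtree has 4 nodes {G, Z, D, H}, right has 0 { }.
    Root Z: left subtree has 1 node {G}, right has 2 {D, H}.
      Root D: left subtree has 0 nodes { }, right has 1 {H}.
  Root P: left subtree has 0 nodes { }, right has 2 {N, F}.
    Root N: left subtree has 0 nodes { }, right has 1 {F}.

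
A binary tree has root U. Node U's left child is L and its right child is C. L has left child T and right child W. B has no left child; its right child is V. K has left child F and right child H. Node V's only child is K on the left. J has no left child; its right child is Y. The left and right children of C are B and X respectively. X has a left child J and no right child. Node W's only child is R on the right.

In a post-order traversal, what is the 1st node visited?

T

Post-order visits the left subtree, then the right subtree, then the node.
At U: go left to L.
  At L: go left to T.
    T is a leaf — visit T.
  At L: go right to W.
    At W: no left child.
    At W: go right to R.
      R is a leaf — visit R.
    Visit W.
  Visit L.
At U: go right to C.
  At C: go left to B.
    At B: no left child.
    At B: go right to V.
      At V: go left to K.
        At K: go left to F.
          F is a leaf — visit F.
        At K: go right to H.
          H is a leaf — visit H.
        Visit K.
      At V: no right child.
      Visit V.
    Visit B.
  At C: go right to X.
    At X: go left to J.
      At J: no left child.
      At J: go right to Y.
        Y is a leaf — visit Y.
      Visit J.
    At X: no right child.
    Visit X.
  Visit C.
Visit U.
Full post-order sequence: T, R, W, L, F, H, K, V, B, Y, J, X, C, U.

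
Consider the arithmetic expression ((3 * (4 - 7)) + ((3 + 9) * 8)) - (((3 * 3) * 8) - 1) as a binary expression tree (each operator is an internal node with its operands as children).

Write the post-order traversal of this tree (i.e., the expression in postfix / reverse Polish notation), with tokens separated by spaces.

Post-order on an expression tree gives postfix notation: for each operator, emit left operand, right operand, then the operator.

3 4 7 - * 3 9 + 8 * + 3 3 * 8 * 1 - -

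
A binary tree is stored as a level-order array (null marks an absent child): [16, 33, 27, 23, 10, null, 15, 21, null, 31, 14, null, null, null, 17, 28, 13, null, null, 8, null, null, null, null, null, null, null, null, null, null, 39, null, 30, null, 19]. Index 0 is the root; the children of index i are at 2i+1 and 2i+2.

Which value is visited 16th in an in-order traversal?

39

In-order visits the left subtree, then the node, then the right subtree.
At 16: go left to 33.
  At 33: go left to 23.
    At 23: go left to 21.
      At 21: go left to 28.
        At 28: no left child.
        Visit 28.
        At 28: go right to 30.
          30 is a leaf — visit 30.
      Visit 21.
      At 21: go right to 13.
        At 13: no left child.
        Visit 13.
        At 13: go right to 19.
          19 is a leaf — visit 19.
    Visit 23.
    At 23: no right child.
  Visit 33.
  At 33: go right to 10.
    At 10: go left to 31.
      At 31: go left to 8.
        8 is a leaf — visit 8.
      Visit 31.
      At 31: no right child.
    Visit 10.
    At 10: go right to 14.
      14 is a leaf — visit 14.
Visit 16.
At 16: go right to 27.
  At 27: no left child.
  Visit 27.
  At 27: go right to 15.
    At 15: no left child.
    Visit 15.
    At 15: go right to 17.
      At 17: no left child.
      Visit 17.
      At 17: go right to 39.
        39 is a leaf — visit 39.
Full in-order sequence: 28, 30, 21, 13, 19, 23, 33, 8, 31, 10, 14, 16, 27, 15, 17, 39.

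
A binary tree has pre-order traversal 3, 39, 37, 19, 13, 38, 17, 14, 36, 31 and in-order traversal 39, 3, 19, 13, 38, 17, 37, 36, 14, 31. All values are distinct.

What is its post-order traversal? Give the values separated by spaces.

39 17 38 13 19 36 31 14 37 3

The first element of pre-order is the root; it splits in-order into left and right subtrees.
Root 3: left subtree has 1 node {39}, right has 8 {19, 13, 38, 17, 37, 36, 14, 31}.
  Root 37: left subtree has 4 nodes {19, 13, 38, 17}, right has 3 {36, 14, 31}.
    Root 19: left subtree has 0 nodes { }, right has 3 {13, 38, 17}.
      Root 13: left subtree has 0 nodes { }, right has 2 {38, 17}.
        Root 38: left subtree has 0 nodes { }, right has 1 {17}.
    Root 14: left subtree has 1 node {36}, right has 1 {31}.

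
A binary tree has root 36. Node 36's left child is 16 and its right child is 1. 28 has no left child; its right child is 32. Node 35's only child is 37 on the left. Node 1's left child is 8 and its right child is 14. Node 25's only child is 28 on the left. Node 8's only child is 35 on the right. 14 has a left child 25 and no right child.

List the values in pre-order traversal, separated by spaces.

Pre-order visits the node, then its left subtree, then its right subtree.
Visit 36.
At 36: go left to 16.
  16 is a leaf — visit 16.
At 36: go right to 1.
  Visit 1.
  At 1: go left to 8.
    Visit 8.
    At 8: no left child.
    At 8: go right to 35.
      Visit 35.
      At 35: go left to 37.
        37 is a leaf — visit 37.
      At 35: no right child.
  At 1: go right to 14.
    Visit 14.
    At 14: go left to 25.
      Visit 25.
      At 25: go left to 28.
        Visit 28.
        At 28: no left child.
        At 28: go right to 32.
          32 is a leaf — visit 32.
      At 25: no right child.
    At 14: no right child.

36 16 1 8 35 37 14 25 28 32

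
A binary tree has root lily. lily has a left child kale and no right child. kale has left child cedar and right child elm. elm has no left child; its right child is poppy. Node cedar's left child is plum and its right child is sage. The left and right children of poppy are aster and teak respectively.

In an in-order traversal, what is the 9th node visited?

lily

In-order visits the left subtree, then the node, then the right subtree.
At lily: go left to kale.
  At kale: go left to cedar.
    At cedar: go left to plum.
      plum is a leaf — visit plum.
    Visit cedar.
    At cedar: go right to sage.
      sage is a leaf — visit sage.
  Visit kale.
  At kale: go right to elm.
    At elm: no left child.
    Visit elm.
    At elm: go right to poppy.
      At poppy: go left to aster.
        aster is a leaf — visit aster.
      Visit poppy.
      At poppy: go right to teak.
        teak is a leaf — visit teak.
Visit lily.
At lily: no right child.
Full in-order sequence: plum, cedar, sage, kale, elm, aster, poppy, teak, lily.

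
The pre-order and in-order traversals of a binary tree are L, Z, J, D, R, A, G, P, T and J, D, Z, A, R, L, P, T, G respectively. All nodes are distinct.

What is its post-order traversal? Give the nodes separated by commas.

D, J, A, R, Z, T, P, G, L

The first element of pre-order is the root; it splits in-order into left and right subtrees.
Root L: left subtree has 5 nodes {J, D, Z, A, R}, right has 3 {P, T, G}.
  Root Z: left subtree has 2 nodes {J, D}, right has 2 {A, R}.
    Root J: left subtree has 0 nodes { }, right has 1 {D}.
    Root R: left subtree has 1 node {A}, right has 0 { }.
  Root G: left subtree has 2 nodes {P, T}, right has 0 { }.
    Root P: left subtree has 0 nodes { }, right has 1 {T}.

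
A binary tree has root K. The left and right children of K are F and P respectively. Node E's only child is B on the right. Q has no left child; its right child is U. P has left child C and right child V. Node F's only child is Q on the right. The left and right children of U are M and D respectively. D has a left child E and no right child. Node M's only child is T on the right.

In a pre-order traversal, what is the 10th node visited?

Pre-order visits the node, then its left subtree, then its right subtree.
Visit K.
At K: go left to F.
  Visit F.
  At F: no left child.
  At F: go right to Q.
    Visit Q.
    At Q: no left child.
    At Q: go right to U.
      Visit U.
      At U: go left to M.
        Visit M.
        At M: no left child.
        At M: go right to T.
          T is a leaf — visit T.
      At U: go right to D.
        Visit D.
        At D: go left to E.
          Visit E.
          At E: no left child.
          At E: go right to B.
            B is a leaf — visit B.
        At D: no right child.
At K: go right to P.
  Visit P.
  At P: go left to C.
    C is a leaf — visit C.
  At P: go right to V.
    V is a leaf — visit V.
Full pre-order sequence: K, F, Q, U, M, T, D, E, B, P, C, V.

P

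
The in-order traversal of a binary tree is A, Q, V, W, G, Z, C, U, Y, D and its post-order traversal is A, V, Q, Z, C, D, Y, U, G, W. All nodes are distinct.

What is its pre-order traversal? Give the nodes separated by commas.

The last element of post-order is the root; it splits in-order into left and right subtrees.
Root W: left subtree has 3 nodes {A, Q, V}, right has 6 {G, Z, C, U, Y, D}.
  Root Q: left subtree has 1 node {A}, right has 1 {V}.
  Root G: left subtree has 0 nodes { }, right has 5 {Z, C, U, Y, D}.
    Root U: left subtree has 2 nodes {Z, C}, right has 2 {Y, D}.
      Root C: left subtree has 1 node {Z}, right has 0 { }.
      Root Y: left subtree has 0 nodes { }, right has 1 {D}.

W, Q, A, V, G, U, C, Z, Y, D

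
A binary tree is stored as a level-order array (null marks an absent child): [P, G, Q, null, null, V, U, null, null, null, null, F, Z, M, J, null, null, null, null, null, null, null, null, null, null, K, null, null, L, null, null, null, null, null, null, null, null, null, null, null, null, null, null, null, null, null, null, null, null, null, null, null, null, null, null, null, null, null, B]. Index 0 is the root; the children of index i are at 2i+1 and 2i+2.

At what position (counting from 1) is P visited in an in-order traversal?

In-order visits the left subtree, then the node, then the right subtree.
At P: go left to G.
  G is a leaf — visit G.
Visit P.
At P: go right to Q.
  At Q: go left to V.
    At V: go left to F.
      F is a leaf — visit F.
    Visit V.
    At V: go right to Z.
      At Z: go left to K.
        K is a leaf — visit K.
      Visit Z.
      At Z: no right child.
  Visit Q.
  At Q: go right to U.
    At U: go left to M.
      At M: no left child.
      Visit M.
      At M: go right to L.
        At L: no left child.
        Visit L.
        At L: go right to B.
          B is a leaf — visit B.
    Visit U.
    At U: go right to J.
      J is a leaf — visit J.
Full in-order sequence: G, P, F, V, K, Z, Q, M, L, B, U, J.

2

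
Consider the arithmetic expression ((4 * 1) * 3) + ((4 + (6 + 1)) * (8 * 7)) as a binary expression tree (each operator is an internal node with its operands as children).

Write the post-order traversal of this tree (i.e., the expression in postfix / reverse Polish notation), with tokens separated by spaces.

Post-order on an expression tree gives postfix notation: for each operator, emit left operand, right operand, then the operator.

4 1 * 3 * 4 6 1 + + 8 7 * * +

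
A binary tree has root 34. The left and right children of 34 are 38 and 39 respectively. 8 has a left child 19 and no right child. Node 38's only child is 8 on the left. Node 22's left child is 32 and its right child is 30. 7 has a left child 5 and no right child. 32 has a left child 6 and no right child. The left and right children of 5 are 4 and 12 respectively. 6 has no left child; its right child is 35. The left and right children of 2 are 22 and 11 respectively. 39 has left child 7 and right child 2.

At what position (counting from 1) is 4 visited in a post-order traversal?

Post-order visits the left subtree, then the right subtree, then the node.
At 34: go left to 38.
  At 38: go left to 8.
    At 8: go left to 19.
      19 is a leaf — visit 19.
    At 8: no right child.
    Visit 8.
  At 38: no right child.
  Visit 38.
At 34: go right to 39.
  At 39: go left to 7.
    At 7: go left to 5.
      At 5: go left to 4.
        4 is a leaf — visit 4.
      At 5: go right to 12.
        12 is a leaf — visit 12.
      Visit 5.
    At 7: no right child.
    Visit 7.
  At 39: go right to 2.
    At 2: go left to 22.
      At 22: go left to 32.
        At 32: go left to 6.
          At 6: no left child.
          At 6: go right to 35.
            35 is a leaf — visit 35.
          Visit 6.
        At 32: no right child.
        Visit 32.
      At 22: go right to 30.
        30 is a leaf — visit 30.
      Visit 22.
    At 2: go right to 11.
      11 is a leaf — visit 11.
    Visit 2.
  Visit 39.
Visit 34.
Full post-order sequence: 19, 8, 38, 4, 12, 5, 7, 35, 6, 32, 30, 22, 11, 2, 39, 34.

4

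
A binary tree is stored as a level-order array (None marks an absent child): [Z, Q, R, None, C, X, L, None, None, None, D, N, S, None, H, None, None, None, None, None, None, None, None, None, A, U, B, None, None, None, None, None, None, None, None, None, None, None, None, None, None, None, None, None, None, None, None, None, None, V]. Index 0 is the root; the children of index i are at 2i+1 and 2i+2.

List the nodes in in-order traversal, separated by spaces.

In-order visits the left subtree, then the node, then the right subtree.
At Z: go left to Q.
  At Q: no left child.
  Visit Q.
  At Q: go right to C.
    At C: no left child.
    Visit C.
    At C: go right to D.
      D is a leaf — visit D.
Visit Z.
At Z: go right to R.
  At R: go left to X.
    At X: go left to N.
      At N: no left child.
      Visit N.
      At N: go right to A.
        At A: go left to V.
          V is a leaf — visit V.
        Visit A.
        At A: no right child.
    Visit X.
    At X: go right to S.
      At S: go left to U.
        U is a leaf — visit U.
      Visit S.
      At S: go right to B.
        B is a leaf — visit B.
  Visit R.
  At R: go right to L.
    At L: no left child.
    Visit L.
    At L: go right to H.
      H is a leaf — visit H.

Q C D Z N V A X U S B R L H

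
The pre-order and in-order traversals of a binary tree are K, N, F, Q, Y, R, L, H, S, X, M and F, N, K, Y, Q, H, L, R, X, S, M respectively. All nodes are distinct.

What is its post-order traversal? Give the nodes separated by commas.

F, N, Y, H, L, X, M, S, R, Q, K

The first element of pre-order is the root; it splits in-order into left and right subtrees.
Root K: left subtree has 2 nodes {F, N}, right has 8 {Y, Q, H, L, R, X, S, M}.
  Root N: left subtree has 1 node {F}, right has 0 { }.
  Root Q: left subtree has 1 node {Y}, right has 6 {H, L, R, X, S, M}.
    Root R: left subtree has 2 nodes {H, L}, right has 3 {X, S, M}.
      Root L: left subtree has 1 node {H}, right has 0 { }.
      Root S: left subtree has 1 node {X}, right has 1 {M}.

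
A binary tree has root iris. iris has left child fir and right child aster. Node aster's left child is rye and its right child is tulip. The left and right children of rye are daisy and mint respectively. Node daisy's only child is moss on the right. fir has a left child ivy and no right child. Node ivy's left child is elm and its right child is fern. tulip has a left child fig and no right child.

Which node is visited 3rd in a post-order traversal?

Post-order visits the left subtree, then the right subtree, then the node.
At iris: go left to fir.
  At fir: go left to ivy.
    At ivy: go left to elm.
      elm is a leaf — visit elm.
    At ivy: go right to fern.
      fern is a leaf — visit fern.
    Visit ivy.
  At fir: no right child.
  Visit fir.
At iris: go right to aster.
  At aster: go left to rye.
    At rye: go left to daisy.
      At daisy: no left child.
      At daisy: go right to moss.
        moss is a leaf — visit moss.
      Visit daisy.
    At rye: go right to mint.
      mint is a leaf — visit mint.
    Visit rye.
  At aster: go right to tulip.
    At tulip: go left to fig.
      fig is a leaf — visit fig.
    At tulip: no right child.
    Visit tulip.
  Visit aster.
Visit iris.
Full post-order sequence: elm, fern, ivy, fir, moss, daisy, mint, rye, fig, tulip, aster, iris.

ivy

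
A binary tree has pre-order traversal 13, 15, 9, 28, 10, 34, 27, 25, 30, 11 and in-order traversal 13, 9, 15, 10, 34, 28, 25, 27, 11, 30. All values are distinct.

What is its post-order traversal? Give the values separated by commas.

The first element of pre-order is the root; it splits in-order into left and right subtrees.
Root 13: left subtree has 0 nodes { }, right has 9 {9, 15, 10, 34, 28, 25, 27, 11, 30}.
  Root 15: left subtree has 1 node {9}, right has 7 {10, 34, 28, 25, 27, 11, 30}.
    Root 28: left subtree has 2 nodes {10, 34}, right has 4 {25, 27, 11, 30}.
      Root 10: left subtree has 0 nodes { }, right has 1 {34}.
      Root 27: left subtree has 1 node {25}, right has 2 {11, 30}.
        Root 30: left subtree has 1 node {11}, right has 0 { }.

9, 34, 10, 25, 11, 30, 27, 28, 15, 13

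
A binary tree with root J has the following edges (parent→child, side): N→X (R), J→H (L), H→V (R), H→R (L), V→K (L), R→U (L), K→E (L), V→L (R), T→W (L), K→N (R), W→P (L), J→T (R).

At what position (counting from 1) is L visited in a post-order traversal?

Post-order visits the left subtree, then the right subtree, then the node.
At J: go left to H.
  At H: go left to R.
    At R: go left to U.
      U is a leaf — visit U.
    At R: no right child.
    Visit R.
  At H: go right to V.
    At V: go left to K.
      At K: go left to E.
        E is a leaf — visit E.
      At K: go right to N.
        At N: no left child.
        At N: go right to X.
          X is a leaf — visit X.
        Visit N.
      Visit K.
    At V: go right to L.
      L is a leaf — visit L.
    Visit V.
  Visit H.
At J: go right to T.
  At T: go left to W.
    At W: go left to P.
      P is a leaf — visit P.
    At W: no right child.
    Visit W.
  At T: no right child.
  Visit T.
Visit J.
Full post-order sequence: U, R, E, X, N, K, L, V, H, P, W, T, J.

7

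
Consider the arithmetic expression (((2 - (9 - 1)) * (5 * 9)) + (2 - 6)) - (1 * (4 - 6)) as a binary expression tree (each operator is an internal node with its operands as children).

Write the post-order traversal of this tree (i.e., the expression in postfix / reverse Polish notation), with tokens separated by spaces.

Post-order on an expression tree gives postfix notation: for each operator, emit left operand, right operand, then the operator.

2 9 1 - - 5 9 * * 2 6 - + 1 4 6 - * -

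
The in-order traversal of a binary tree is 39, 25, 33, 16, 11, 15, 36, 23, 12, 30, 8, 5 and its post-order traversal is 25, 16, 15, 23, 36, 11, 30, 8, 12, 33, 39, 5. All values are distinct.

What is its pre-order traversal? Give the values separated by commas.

5, 39, 33, 25, 12, 11, 16, 36, 15, 23, 8, 30

The last element of post-order is the root; it splits in-order into left and right subtrees.
Root 5: left subtree has 11 nodes {39, 25, 33, 16, 11, 15, 36, 23, 12, 30, 8}, right has 0 { }.
  Root 39: left subtree has 0 nodes { }, right has 10 {25, 33, 16, 11, 15, 36, 23, 12, 30, 8}.
    Root 33: left subtree has 1 node {25}, right has 8 {16, 11, 15, 36, 23, 12, 30, 8}.
      Root 12: left subtree has 5 nodes {16, 11, 15, 36, 23}, right has 2 {30, 8}.
        Root 11: left subtree has 1 node {16}, right has 3 {15, 36, 23}.
          Root 36: left subtree has 1 node {15}, right has 1 {23}.
        Root 8: left subtree has 1 node {30}, right has 0 { }.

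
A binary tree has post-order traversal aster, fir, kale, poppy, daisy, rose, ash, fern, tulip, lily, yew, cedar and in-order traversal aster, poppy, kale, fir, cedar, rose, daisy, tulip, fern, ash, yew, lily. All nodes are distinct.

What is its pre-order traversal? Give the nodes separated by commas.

cedar, poppy, aster, kale, fir, yew, tulip, rose, daisy, fern, ash, lily

The last element of post-order is the root; it splits in-order into left and right subtrees.
Root cedar: left subtree has 4 nodes {aster, poppy, kale, fir}, right has 7 {rose, daisy, tulip, fern, ash, yew, lily}.
  Root poppy: left subtree has 1 node {aster}, right has 2 {kale, fir}.
    Root kale: left subtree has 0 nodes { }, right has 1 {fir}.
  Root yew: left subtree has 5 nodes {rose, daisy, tulip, fern, ash}, right has 1 {lily}.
    Root tulip: left subtree has 2 nodes {rose, daisy}, right has 2 {fern, ash}.
      Root rose: left subtree has 0 nodes { }, right has 1 {daisy}.
      Root fern: left subtree has 0 nodes { }, right has 1 {ash}.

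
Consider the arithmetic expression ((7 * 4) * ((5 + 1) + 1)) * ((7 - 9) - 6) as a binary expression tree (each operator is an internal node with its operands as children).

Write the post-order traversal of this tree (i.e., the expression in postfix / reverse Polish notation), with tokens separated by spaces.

7 4 * 5 1 + 1 + * 7 9 - 6 - *

Post-order on an expression tree gives postfix notation: for each operator, emit left operand, right operand, then the operator.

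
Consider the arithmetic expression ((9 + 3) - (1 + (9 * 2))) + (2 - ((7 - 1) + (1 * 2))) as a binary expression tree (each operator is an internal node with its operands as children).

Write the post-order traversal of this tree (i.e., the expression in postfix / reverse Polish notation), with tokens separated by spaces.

9 3 + 1 9 2 * + - 2 7 1 - 1 2 * + - +

Post-order on an expression tree gives postfix notation: for each operator, emit left operand, right operand, then the operator.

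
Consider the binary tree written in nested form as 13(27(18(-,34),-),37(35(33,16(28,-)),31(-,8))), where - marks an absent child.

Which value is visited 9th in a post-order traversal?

31

Post-order visits the left subtree, then the right subtree, then the node.
At 13: go left to 27.
  At 27: go left to 18.
    At 18: no left child.
    At 18: go right to 34.
      34 is a leaf — visit 34.
    Visit 18.
  At 27: no right child.
  Visit 27.
At 13: go right to 37.
  At 37: go left to 35.
    At 35: go left to 33.
      33 is a leaf — visit 33.
    At 35: go right to 16.
      At 16: go left to 28.
        28 is a leaf — visit 28.
      At 16: no right child.
      Visit 16.
    Visit 35.
  At 37: go right to 31.
    At 31: no left child.
    At 31: go right to 8.
      8 is a leaf — visit 8.
    Visit 31.
  Visit 37.
Visit 13.
Full post-order sequence: 34, 18, 27, 33, 28, 16, 35, 8, 31, 37, 13.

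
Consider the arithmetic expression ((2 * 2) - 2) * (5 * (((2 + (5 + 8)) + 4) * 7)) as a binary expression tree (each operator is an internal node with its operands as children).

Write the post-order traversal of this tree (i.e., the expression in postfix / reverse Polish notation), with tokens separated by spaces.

Post-order on an expression tree gives postfix notation: for each operator, emit left operand, right operand, then the operator.

2 2 * 2 - 5 2 5 8 + + 4 + 7 * * *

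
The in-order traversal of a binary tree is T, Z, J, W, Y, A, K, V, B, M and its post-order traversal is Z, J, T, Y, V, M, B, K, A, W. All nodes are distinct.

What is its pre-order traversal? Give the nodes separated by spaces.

W T J Z A Y K B V M

The last element of post-order is the root; it splits in-order into left and right subtrees.
Root W: left subtree has 3 nodes {T, Z, J}, right has 6 {Y, A, K, V, B, M}.
  Root T: left subtree has 0 nodes { }, right has 2 {Z, J}.
    Root J: left subtree has 1 node {Z}, right has 0 { }.
  Root A: left subtree has 1 node {Y}, right has 4 {K, V, B, M}.
    Root K: left subtree has 0 nodes { }, right has 3 {V, B, M}.
      Root B: left subtree has 1 node {V}, right has 1 {M}.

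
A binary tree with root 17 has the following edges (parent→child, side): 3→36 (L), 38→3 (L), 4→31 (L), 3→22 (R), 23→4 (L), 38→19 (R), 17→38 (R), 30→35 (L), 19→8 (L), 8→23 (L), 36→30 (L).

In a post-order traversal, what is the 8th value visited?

Post-order visits the left subtree, then the right subtree, then the node.
At 17: no left child.
At 17: go right to 38.
  At 38: go left to 3.
    At 3: go left to 36.
      At 36: go left to 30.
        At 30: go left to 35.
          35 is a leaf — visit 35.
        At 30: no right child.
        Visit 30.
      At 36: no right child.
      Visit 36.
    At 3: go right to 22.
      22 is a leaf — visit 22.
    Visit 3.
  At 38: go right to 19.
    At 19: go left to 8.
      At 8: go left to 23.
        At 23: go left to 4.
          At 4: go left to 31.
            31 is a leaf — visit 31.
          At 4: no right child.
          Visit 4.
        At 23: no right child.
        Visit 23.
      At 8: no right child.
      Visit 8.
    At 19: no right child.
    Visit 19.
  Visit 38.
Visit 17.
Full post-order sequence: 35, 30, 36, 22, 3, 31, 4, 23, 8, 19, 38, 17.

23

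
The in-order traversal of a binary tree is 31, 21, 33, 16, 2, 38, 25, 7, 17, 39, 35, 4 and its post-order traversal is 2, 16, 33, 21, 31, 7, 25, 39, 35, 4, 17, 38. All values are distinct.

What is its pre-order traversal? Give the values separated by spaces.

The last element of post-order is the root; it splits in-order into left and right subtrees.
Root 38: left subtree has 5 nodes {31, 21, 33, 16, 2}, right has 6 {25, 7, 17, 39, 35, 4}.
  Root 31: left subtree has 0 nodes { }, right has 4 {21, 33, 16, 2}.
    Root 21: left subtree has 0 nodes { }, right has 3 {33, 16, 2}.
      Root 33: left subtree has 0 nodes { }, right has 2 {16, 2}.
        Root 16: left subtree has 0 nodes { }, right has 1 {2}.
  Root 17: left subtree has 2 nodes {25, 7}, right has 3 {39, 35, 4}.
    Root 25: left subtree has 0 nodes { }, right has 1 {7}.
    Root 4: left subtree has 2 nodes {39, 35}, right has 0 { }.
      Root 35: left subtree has 1 node {39}, right has 0 { }.

38 31 21 33 16 2 17 25 7 4 35 39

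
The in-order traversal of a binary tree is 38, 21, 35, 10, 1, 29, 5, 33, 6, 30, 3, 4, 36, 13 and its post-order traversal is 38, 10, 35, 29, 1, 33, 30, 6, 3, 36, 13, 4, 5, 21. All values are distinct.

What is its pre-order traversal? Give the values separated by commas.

The last element of post-order is the root; it splits in-order into left and right subtrees.
Root 21: left subtree has 1 node {38}, right has 12 {35, 10, 1, 29, 5, 33, 6, 30, 3, 4, 36, 13}.
  Root 5: left subtree has 4 nodes {35, 10, 1, 29}, right has 7 {33, 6, 30, 3, 4, 36, 13}.
    Root 1: left subtree has 2 nodes {35, 10}, right has 1 {29}.
      Root 35: left subtree has 0 nodes { }, right has 1 {10}.
    Root 4: left subtree has 4 nodes {33, 6, 30, 3}, right has 2 {36, 13}.
      Root 3: left subtree has 3 nodes {33, 6, 30}, right has 0 { }.
        Root 6: left subtree has 1 node {33}, right has 1 {30}.
      Root 13: left subtree has 1 node {36}, right has 0 { }.

21, 38, 5, 1, 35, 10, 29, 4, 3, 6, 33, 30, 13, 36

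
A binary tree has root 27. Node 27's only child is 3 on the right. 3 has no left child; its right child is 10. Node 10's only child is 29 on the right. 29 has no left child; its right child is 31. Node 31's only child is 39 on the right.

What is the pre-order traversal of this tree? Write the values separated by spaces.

27 3 10 29 31 39

Pre-order visits the node, then its left subtree, then its right subtree.
Visit 27.
At 27: no left child.
At 27: go right to 3.
  Visit 3.
  At 3: no left child.
  At 3: go right to 10.
    Visit 10.
    At 10: no left child.
    At 10: go right to 29.
      Visit 29.
      At 29: no left child.
      At 29: go right to 31.
        Visit 31.
        At 31: no left child.
        At 31: go right to 39.
          39 is a leaf — visit 39.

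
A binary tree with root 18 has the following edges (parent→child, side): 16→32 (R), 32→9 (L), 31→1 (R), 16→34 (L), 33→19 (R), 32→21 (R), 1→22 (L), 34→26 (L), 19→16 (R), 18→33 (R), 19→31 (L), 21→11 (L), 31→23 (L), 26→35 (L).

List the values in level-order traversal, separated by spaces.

18 33 19 31 16 23 1 34 32 22 26 9 21 35 11

Level-order visits nodes level by level from the root, left to right within each level.
Level 0: 18
Level 1: 33
Level 2: 19
Level 3: 31, 16
Level 4: 23, 1, 34, 32
Level 5: 22, 26, 9, 21
Level 6: 35, 11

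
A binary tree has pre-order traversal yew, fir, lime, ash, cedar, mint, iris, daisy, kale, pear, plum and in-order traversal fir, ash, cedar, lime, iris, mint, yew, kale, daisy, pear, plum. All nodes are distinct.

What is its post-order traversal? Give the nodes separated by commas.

The first element of pre-order is the root; it splits in-order into left and right subtrees.
Root yew: left subtree has 6 nodes {fir, ash, cedar, lime, iris, mint}, right has 4 {kale, daisy, pear, plum}.
  Root fir: left subtree has 0 nodes { }, right has 5 {ash, cedar, lime, iris, mint}.
    Root lime: left subtree has 2 nodes {ash, cedar}, right has 2 {iris, mint}.
      Root ash: left subtree has 0 nodes { }, right has 1 {cedar}.
      Root mint: left subtree has 1 node {iris}, right has 0 { }.
  Root daisy: left subtree has 1 node {kale}, right has 2 {pear, plum}.
    Root pear: left subtree has 0 nodes { }, right has 1 {plum}.

cedar, ash, iris, mint, lime, fir, kale, plum, pear, daisy, yew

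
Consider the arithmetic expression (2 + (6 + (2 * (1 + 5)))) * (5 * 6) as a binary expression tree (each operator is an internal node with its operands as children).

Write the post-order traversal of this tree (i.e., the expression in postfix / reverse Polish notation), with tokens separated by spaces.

2 6 2 1 5 + * + + 5 6 * *

Post-order on an expression tree gives postfix notation: for each operator, emit left operand, right operand, then the operator.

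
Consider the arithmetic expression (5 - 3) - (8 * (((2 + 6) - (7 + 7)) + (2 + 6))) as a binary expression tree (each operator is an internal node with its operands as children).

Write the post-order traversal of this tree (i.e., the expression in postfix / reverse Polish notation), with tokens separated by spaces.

5 3 - 8 2 6 + 7 7 + - 2 6 + + * -

Post-order on an expression tree gives postfix notation: for each operator, emit left operand, right operand, then the operator.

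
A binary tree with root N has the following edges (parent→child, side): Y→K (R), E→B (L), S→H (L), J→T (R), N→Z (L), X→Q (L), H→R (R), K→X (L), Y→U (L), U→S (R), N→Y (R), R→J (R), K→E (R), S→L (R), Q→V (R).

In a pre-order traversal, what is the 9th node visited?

Pre-order visits the node, then its left subtree, then its right subtree.
Visit N.
At N: go left to Z.
  Z is a leaf — visit Z.
At N: go right to Y.
  Visit Y.
  At Y: go left to U.
    Visit U.
    At U: no left child.
    At U: go right to S.
      Visit S.
      At S: go left to H.
        Visit H.
        At H: no left child.
        At H: go right to R.
          Visit R.
          At R: no left child.
          At R: go right to J.
            Visit J.
            At J: no left child.
            At J: go right to T.
              T is a leaf — visit T.
      At S: go right to L.
        L is a leaf — visit L.
  At Y: go right to K.
    Visit K.
    At K: go left to X.
      Visit X.
      At X: go left to Q.
        Visit Q.
        At Q: no left child.
        At Q: go right to V.
          V is a leaf — visit V.
      At X: no right child.
    At K: go right to E.
      Visit E.
      At E: go left to B.
        B is a leaf — visit B.
      At E: no right child.
Full pre-order sequence: N, Z, Y, U, S, H, R, J, T, L, K, X, Q, V, E, B.

T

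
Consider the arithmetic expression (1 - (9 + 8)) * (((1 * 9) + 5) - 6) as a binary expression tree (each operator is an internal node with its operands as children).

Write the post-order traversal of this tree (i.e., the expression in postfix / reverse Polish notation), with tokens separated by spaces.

1 9 8 + - 1 9 * 5 + 6 - *

Post-order on an expression tree gives postfix notation: for each operator, emit left operand, right operand, then the operator.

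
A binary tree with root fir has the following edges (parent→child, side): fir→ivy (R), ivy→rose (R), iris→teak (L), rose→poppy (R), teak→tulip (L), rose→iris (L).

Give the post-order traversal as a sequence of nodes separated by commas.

tulip, teak, iris, poppy, rose, ivy, fir

Post-order visits the left subtree, then the right subtree, then the node.
At fir: no left child.
At fir: go right to ivy.
  At ivy: no left child.
  At ivy: go right to rose.
    At rose: go left to iris.
      At iris: go left to teak.
        At teak: go left to tulip.
          tulip is a leaf — visit tulip.
        At teak: no right child.
        Visit teak.
      At iris: no right child.
      Visit iris.
    At rose: go right to poppy.
      poppy is a leaf — visit poppy.
    Visit rose.
  Visit ivy.
Visit fir.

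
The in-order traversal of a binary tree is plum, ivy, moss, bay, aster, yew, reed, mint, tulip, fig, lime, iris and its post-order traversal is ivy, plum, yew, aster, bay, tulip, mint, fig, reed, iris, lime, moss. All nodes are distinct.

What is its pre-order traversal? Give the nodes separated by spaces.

moss plum ivy lime reed bay aster yew fig mint tulip iris

The last element of post-order is the root; it splits in-order into left and right subtrees.
Root moss: left subtree has 2 nodes {plum, ivy}, right has 9 {bay, aster, yew, reed, mint, tulip, fig, lime, iris}.
  Root plum: left subtree has 0 nodes { }, right has 1 {ivy}.
  Root lime: left subtree has 7 nodes {bay, aster, yew, reed, mint, tulip, fig}, right has 1 {iris}.
    Root reed: left subtree has 3 nodes {bay, aster, yew}, right has 3 {mint, tulip, fig}.
      Root bay: left subtree has 0 nodes { }, right has 2 {aster, yew}.
        Root aster: left subtree has 0 nodes { }, right has 1 {yew}.
      Root fig: left subtree has 2 nodes {mint, tulip}, right has 0 { }.
        Root mint: left subtree has 0 nodes { }, right has 1 {tulip}.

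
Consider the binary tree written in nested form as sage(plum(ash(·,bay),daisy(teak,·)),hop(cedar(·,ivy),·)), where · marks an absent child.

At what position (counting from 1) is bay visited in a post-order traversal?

Post-order visits the left subtree, then the right subtree, then the node.
At sage: go left to plum.
  At plum: go left to ash.
    At ash: no left child.
    At ash: go right to bay.
      bay is a leaf — visit bay.
    Visit ash.
  At plum: go right to daisy.
    At daisy: go left to teak.
      teak is a leaf — visit teak.
    At daisy: no right child.
    Visit daisy.
  Visit plum.
At sage: go right to hop.
  At hop: go left to cedar.
    At cedar: no left child.
    At cedar: go right to ivy.
      ivy is a leaf — visit ivy.
    Visit cedar.
  At hop: no right child.
  Visit hop.
Visit sage.
Full post-order sequence: bay, ash, teak, daisy, plum, ivy, cedar, hop, sage.

1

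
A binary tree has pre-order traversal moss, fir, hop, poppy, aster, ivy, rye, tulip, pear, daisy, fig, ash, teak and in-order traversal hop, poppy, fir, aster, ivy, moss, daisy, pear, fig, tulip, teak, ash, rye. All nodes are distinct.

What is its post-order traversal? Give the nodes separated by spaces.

poppy hop ivy aster fir daisy fig pear teak ash tulip rye moss

The first element of pre-order is the root; it splits in-order into left and right subtrees.
Root moss: left subtree has 5 nodes {hop, poppy, fir, aster, ivy}, right has 7 {daisy, pear, fig, tulip, teak, ash, rye}.
  Root fir: left subtree has 2 nodes {hop, poppy}, right has 2 {aster, ivy}.
    Root hop: left subtree has 0 nodes { }, right has 1 {poppy}.
    Root aster: left subtree has 0 nodes { }, right has 1 {ivy}.
  Root rye: left subtree has 6 nodes {daisy, pear, fig, tulip, teak, ash}, right has 0 { }.
    Root tulip: left subtree has 3 nodes {daisy, pear, fig}, right has 2 {teak, ash}.
      Root pear: left subtree has 1 node {daisy}, right has 1 {fig}.
      Root ash: left subtree has 1 node {teak}, right has 0 { }.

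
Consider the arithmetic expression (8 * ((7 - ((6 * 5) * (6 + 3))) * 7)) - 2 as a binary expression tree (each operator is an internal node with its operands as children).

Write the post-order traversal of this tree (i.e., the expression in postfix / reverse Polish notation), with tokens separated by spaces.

8 7 6 5 * 6 3 + * - 7 * * 2 -

Post-order on an expression tree gives postfix notation: for each operator, emit left operand, right operand, then the operator.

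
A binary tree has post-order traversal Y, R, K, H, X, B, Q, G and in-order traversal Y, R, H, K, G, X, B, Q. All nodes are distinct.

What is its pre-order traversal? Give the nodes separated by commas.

G, H, R, Y, K, Q, B, X

The last element of post-order is the root; it splits in-order into left and right subtrees.
Root G: left subtree has 4 nodes {Y, R, H, K}, right has 3 {X, B, Q}.
  Root H: left subtree has 2 nodes {Y, R}, right has 1 {K}.
    Root R: left subtree has 1 node {Y}, right has 0 { }.
  Root Q: left subtree has 2 nodes {X, B}, right has 0 { }.
    Root B: left subtree has 1 node {X}, right has 0 { }.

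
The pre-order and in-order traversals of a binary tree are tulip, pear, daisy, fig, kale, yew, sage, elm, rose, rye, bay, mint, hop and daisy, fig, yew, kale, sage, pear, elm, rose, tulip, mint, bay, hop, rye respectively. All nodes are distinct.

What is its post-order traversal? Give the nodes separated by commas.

The first element of pre-order is the root; it splits in-order into left and right subtrees.
Root tulip: left subtree has 8 nodes {daisy, fig, yew, kale, sage, pear, elm, rose}, right has 4 {mint, bay, hop, rye}.
  Root pear: left subtree has 5 nodes {daisy, fig, yew, kale, sage}, right has 2 {elm, rose}.
    Root daisy: left subtree has 0 nodes { }, right has 4 {fig, yew, kale, sage}.
      Root fig: left subtree has 0 nodes { }, right has 3 {yew, kale, sage}.
        Root kale: left subtree has 1 node {yew}, right has 1 {sage}.
    Root elm: left subtree has 0 nodes { }, right has 1 {rose}.
  Root rye: left subtree has 3 nodes {mint, bay, hop}, right has 0 { }.
    Root bay: left subtree has 1 node {mint}, right has 1 {hop}.

yew, sage, kale, fig, daisy, rose, elm, pear, mint, hop, bay, rye, tulip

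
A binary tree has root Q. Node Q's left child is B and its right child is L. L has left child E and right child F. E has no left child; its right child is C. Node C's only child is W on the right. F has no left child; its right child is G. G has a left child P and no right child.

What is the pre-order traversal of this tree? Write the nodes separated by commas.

Pre-order visits the node, then its left subtree, then its right subtree.
Visit Q.
At Q: go left to B.
  B is a leaf — visit B.
At Q: go right to L.
  Visit L.
  At L: go left to E.
    Visit E.
    At E: no left child.
    At E: go right to C.
      Visit C.
      At C: no left child.
      At C: go right to W.
        W is a leaf — visit W.
  At L: go right to F.
    Visit F.
    At F: no left child.
    At F: go right to G.
      Visit G.
      At G: go left to P.
        P is a leaf — visit P.
      At G: no right child.

Q, B, L, E, C, W, F, G, P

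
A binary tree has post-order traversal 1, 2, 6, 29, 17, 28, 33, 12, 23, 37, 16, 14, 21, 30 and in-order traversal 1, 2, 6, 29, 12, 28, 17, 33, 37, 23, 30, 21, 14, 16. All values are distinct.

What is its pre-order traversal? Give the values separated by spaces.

30 37 12 29 6 2 1 33 28 17 23 21 14 16

The last element of post-order is the root; it splits in-order into left and right subtrees.
Root 30: left subtree has 10 nodes {1, 2, 6, 29, 12, 28, 17, 33, 37, 23}, right has 3 {21, 14, 16}.
  Root 37: left subtree has 8 nodes {1, 2, 6, 29, 12, 28, 17, 33}, right has 1 {23}.
    Root 12: left subtree has 4 nodes {1, 2, 6, 29}, right has 3 {28, 17, 33}.
      Root 29: left subtree has 3 nodes {1, 2, 6}, right has 0 { }.
        Root 6: left subtree has 2 nodes {1, 2}, right has 0 { }.
          Root 2: left subtree has 1 node {1}, right has 0 { }.
      Root 33: left subtree has 2 nodes {28, 17}, right has 0 { }.
        Root 28: left subtree has 0 nodes { }, right has 1 {17}.
  Root 21: left subtree has 0 nodes { }, right has 2 {14, 16}.
    Root 14: left subtree has 0 nodes { }, right has 1 {16}.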